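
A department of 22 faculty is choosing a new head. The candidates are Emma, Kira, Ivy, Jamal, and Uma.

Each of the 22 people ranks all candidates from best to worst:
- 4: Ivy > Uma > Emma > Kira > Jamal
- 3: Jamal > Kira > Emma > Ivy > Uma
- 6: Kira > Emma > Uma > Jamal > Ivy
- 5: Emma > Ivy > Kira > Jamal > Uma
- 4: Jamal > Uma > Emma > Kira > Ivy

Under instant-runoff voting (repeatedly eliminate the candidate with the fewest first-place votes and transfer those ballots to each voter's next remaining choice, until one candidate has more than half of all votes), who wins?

Round 1: Emma 5, Kira 6, Ivy 4, Jamal 7, Uma 0. Uma eliminated.
Round 2: Emma 5, Kira 6, Ivy 4, Jamal 7. Ivy eliminated.
Round 3: Emma 9, Kira 6, Jamal 7. Kira eliminated.
Round 4: Emma 15, Jamal 7. Emma has a majority (≥12).

Emma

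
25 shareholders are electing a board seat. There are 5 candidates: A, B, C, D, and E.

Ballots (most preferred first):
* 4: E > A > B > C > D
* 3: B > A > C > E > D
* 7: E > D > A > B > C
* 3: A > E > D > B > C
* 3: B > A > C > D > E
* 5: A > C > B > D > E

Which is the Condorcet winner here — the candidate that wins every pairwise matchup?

A vs B: 19–6
A vs C: 25–0
A vs D: 18–7
A vs E: 14–11
A beats every other candidate.

A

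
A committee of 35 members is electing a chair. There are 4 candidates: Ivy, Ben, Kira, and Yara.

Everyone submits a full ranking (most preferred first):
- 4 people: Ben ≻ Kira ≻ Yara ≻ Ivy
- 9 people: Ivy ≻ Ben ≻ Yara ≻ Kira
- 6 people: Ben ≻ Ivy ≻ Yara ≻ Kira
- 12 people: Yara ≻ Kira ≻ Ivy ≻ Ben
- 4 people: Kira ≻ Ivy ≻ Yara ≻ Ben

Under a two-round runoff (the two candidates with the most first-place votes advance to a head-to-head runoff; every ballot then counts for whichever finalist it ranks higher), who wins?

Round 1 first-place votes: Ivy 9, Ben 10, Kira 4, Yara 12. Yara and Ben advance.
Runoff: Yara is ranked above Ben on 16 ballots, Ben above Yara on 19.

Ben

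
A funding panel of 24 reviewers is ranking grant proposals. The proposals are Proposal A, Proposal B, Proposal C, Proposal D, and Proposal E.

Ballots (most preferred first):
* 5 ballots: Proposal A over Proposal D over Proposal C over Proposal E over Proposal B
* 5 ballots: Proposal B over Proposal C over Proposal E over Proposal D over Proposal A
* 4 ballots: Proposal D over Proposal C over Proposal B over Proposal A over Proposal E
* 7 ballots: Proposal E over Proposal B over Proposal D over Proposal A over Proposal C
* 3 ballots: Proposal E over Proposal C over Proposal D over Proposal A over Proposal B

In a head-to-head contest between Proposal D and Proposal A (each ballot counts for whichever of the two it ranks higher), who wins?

Proposal D

Proposal D is ranked above Proposal A on 19 ballots; Proposal A above Proposal D on 5.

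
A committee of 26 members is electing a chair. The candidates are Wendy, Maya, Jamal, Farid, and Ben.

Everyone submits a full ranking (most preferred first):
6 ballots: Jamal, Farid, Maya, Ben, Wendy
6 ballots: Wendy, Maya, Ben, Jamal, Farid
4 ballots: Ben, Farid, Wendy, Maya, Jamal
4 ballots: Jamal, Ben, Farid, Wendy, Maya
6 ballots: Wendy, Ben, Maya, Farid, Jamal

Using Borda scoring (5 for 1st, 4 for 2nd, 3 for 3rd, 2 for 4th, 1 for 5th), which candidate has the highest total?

Wendy: 6×1 + 6×5 + 4×3 + 4×2 + 6×5 = 86
Maya: 6×3 + 6×4 + 4×2 + 4×1 + 6×3 = 72
Jamal: 6×5 + 6×2 + 4×1 + 4×5 + 6×1 = 72
Farid: 6×4 + 6×1 + 4×4 + 4×3 + 6×2 = 70
Ben: 6×2 + 6×3 + 4×5 + 4×4 + 6×4 = 90

Ben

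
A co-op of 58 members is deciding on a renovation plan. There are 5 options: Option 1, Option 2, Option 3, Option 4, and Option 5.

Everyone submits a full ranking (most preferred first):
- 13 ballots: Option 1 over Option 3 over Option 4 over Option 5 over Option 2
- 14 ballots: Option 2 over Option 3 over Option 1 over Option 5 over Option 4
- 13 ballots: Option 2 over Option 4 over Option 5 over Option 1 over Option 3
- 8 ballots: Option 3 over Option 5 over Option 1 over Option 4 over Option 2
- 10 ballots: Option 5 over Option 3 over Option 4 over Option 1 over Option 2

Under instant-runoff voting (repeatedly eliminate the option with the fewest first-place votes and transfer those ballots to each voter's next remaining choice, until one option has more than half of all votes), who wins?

Option 5

Round 1: Option 1 13, Option 2 27, Option 3 8, Option 4 0, Option 5 10. Option 4 eliminated.
Round 2: Option 1 13, Option 2 27, Option 3 8, Option 5 10. Option 3 eliminated.
Round 3: Option 1 13, Option 2 27, Option 5 18. Option 1 eliminated.
Round 4: Option 2 27, Option 5 31. Option 5 has a majority (≥30).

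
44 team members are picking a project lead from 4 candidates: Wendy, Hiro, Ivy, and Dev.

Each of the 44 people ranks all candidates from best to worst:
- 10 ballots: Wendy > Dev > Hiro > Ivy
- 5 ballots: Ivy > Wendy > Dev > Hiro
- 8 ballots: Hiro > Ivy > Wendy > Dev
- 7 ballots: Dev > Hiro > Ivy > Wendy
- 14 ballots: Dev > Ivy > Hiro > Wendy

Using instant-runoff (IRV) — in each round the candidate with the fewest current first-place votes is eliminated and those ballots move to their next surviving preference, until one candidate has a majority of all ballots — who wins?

Round 1: Wendy 10, Hiro 8, Ivy 5, Dev 21. Ivy eliminated.
Round 2: Wendy 15, Hiro 8, Dev 21. Hiro eliminated.
Round 3: Wendy 23, Dev 21. Wendy has a majority (≥23).

Wendy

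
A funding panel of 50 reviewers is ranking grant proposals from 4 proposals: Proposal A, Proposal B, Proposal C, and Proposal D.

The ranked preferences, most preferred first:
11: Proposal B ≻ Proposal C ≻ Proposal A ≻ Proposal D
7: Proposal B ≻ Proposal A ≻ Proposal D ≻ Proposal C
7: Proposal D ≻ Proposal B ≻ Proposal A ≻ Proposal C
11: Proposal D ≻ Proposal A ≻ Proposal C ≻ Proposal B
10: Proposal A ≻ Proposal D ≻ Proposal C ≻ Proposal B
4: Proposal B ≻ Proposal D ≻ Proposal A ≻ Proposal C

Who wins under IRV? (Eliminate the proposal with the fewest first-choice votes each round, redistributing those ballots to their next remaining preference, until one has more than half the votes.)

Round 1: Proposal A 10, Proposal B 22, Proposal C 0, Proposal D 18. Proposal C eliminated.
Round 2: Proposal A 10, Proposal B 22, Proposal D 18. Proposal A eliminated.
Round 3: Proposal B 22, Proposal D 28. Proposal D has a majority (≥26).

Proposal D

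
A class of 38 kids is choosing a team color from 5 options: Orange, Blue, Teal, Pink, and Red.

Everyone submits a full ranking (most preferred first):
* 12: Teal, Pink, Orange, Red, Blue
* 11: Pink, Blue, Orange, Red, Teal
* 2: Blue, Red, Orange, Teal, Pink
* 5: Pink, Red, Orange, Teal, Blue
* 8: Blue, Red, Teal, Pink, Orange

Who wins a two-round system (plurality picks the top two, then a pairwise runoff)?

Round 1 first-place votes: Orange 0, Blue 10, Teal 12, Pink 16, Red 0. Pink and Teal advance.
Runoff: Pink is ranked above Teal on 16 ballots, Teal above Pink on 22.

Teal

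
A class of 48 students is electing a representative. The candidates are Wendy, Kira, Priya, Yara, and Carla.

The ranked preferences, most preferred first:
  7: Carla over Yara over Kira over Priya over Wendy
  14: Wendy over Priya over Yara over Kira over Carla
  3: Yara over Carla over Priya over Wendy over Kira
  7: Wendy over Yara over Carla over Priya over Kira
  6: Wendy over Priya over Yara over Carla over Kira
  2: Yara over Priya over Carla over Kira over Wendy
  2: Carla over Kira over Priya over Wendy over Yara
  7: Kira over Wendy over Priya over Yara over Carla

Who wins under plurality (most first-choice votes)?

Wendy

First-place votes: Wendy 27, Kira 7, Priya 0, Yara 5, Carla 9.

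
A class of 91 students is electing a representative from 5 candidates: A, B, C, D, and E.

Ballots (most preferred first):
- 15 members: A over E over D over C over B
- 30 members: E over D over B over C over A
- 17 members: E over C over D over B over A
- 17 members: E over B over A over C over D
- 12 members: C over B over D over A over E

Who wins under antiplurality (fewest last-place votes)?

Last-place votes: A 47, B 15, C 0, D 17, E 12.

C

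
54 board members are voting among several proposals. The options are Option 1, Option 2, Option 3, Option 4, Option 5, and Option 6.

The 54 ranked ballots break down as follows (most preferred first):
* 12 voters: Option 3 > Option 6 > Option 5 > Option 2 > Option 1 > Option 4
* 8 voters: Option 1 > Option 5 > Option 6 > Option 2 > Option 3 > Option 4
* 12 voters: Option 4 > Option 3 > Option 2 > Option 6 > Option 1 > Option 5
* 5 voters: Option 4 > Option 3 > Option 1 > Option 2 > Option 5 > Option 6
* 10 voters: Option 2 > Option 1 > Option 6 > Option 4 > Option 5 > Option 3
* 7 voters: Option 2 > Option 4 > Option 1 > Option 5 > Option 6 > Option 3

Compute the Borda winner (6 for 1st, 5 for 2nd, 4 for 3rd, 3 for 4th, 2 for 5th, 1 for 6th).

Option 1: 12×2 + 8×6 + 12×2 + 5×4 + 10×5 + 7×4 = 194
Option 2: 12×3 + 8×3 + 12×4 + 5×3 + 10×6 + 7×6 = 225
Option 3: 12×6 + 8×2 + 12×5 + 5×5 + 10×1 + 7×1 = 190
Option 4: 12×1 + 8×1 + 12×6 + 5×6 + 10×3 + 7×5 = 187
Option 5: 12×4 + 8×5 + 12×1 + 5×2 + 10×2 + 7×3 = 151
Option 6: 12×5 + 8×4 + 12×3 + 5×1 + 10×4 + 7×2 = 187

Option 2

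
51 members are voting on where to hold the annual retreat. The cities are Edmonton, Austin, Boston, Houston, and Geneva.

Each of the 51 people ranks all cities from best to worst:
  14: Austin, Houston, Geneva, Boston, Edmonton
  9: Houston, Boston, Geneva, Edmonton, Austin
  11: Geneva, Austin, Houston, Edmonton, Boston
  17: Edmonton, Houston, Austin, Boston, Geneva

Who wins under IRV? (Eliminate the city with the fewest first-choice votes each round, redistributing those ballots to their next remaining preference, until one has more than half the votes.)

Geneva

Round 1: Edmonton 17, Austin 14, Boston 0, Houston 9, Geneva 11. Boston eliminated.
Round 2: Edmonton 17, Austin 14, Houston 9, Geneva 11. Houston eliminated.
Round 3: Edmonton 17, Austin 14, Geneva 20. Austin eliminated.
Round 4: Edmonton 17, Geneva 34. Geneva has a majority (≥26).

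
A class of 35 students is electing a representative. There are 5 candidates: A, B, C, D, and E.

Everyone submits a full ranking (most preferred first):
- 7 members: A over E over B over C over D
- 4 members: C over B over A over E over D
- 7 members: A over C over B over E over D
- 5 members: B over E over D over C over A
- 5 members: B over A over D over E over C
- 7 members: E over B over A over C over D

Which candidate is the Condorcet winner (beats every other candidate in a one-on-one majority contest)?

B

B vs A: 21–14
B vs C: 24–11
B vs D: 35–0
B vs E: 21–14
B beats every other candidate.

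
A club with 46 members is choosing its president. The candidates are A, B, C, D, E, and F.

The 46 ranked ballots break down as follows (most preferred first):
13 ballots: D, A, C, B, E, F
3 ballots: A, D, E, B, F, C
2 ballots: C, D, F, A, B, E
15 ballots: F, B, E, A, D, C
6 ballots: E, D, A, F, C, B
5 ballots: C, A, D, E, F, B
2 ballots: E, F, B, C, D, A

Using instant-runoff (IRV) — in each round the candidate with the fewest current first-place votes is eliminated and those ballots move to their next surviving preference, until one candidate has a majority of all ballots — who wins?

D

Round 1: A 3, B 0, C 7, D 13, E 8, F 15. B eliminated.
Round 2: A 3, C 7, D 13, E 8, F 15. A eliminated.
Round 3: C 7, D 16, E 8, F 15. C eliminated.
Round 4: D 23, E 8, F 15. E eliminated.
Round 5: D 29, F 17. D has a majority (≥24).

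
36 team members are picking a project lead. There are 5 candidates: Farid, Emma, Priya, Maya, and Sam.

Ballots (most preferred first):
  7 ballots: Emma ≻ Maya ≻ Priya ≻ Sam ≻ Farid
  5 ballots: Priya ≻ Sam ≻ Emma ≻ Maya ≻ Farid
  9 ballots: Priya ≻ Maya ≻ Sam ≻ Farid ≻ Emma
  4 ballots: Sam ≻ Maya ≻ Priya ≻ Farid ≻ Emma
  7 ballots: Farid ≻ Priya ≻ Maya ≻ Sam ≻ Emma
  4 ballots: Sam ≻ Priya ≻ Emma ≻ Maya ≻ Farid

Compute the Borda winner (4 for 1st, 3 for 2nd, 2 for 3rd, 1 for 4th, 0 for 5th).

Farid: 7×0 + 5×0 + 9×1 + 4×1 + 7×4 + 4×0 = 41
Emma: 7×4 + 5×2 + 9×0 + 4×0 + 7×0 + 4×2 = 46
Priya: 7×2 + 5×4 + 9×4 + 4×2 + 7×3 + 4×3 = 111
Maya: 7×3 + 5×1 + 9×3 + 4×3 + 7×2 + 4×1 = 83
Sam: 7×1 + 5×3 + 9×2 + 4×4 + 7×1 + 4×4 = 79

Priya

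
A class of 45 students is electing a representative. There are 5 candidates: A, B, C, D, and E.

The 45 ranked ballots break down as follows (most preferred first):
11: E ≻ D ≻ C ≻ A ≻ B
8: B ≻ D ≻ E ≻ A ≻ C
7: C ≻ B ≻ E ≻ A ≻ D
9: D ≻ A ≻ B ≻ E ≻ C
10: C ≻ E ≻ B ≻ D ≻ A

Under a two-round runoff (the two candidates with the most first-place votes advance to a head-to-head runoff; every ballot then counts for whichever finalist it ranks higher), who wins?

E

Round 1 first-place votes: A 0, B 8, C 17, D 9, E 11. C and E advance.
Runoff: C is ranked above E on 17 ballots, E above C on 28.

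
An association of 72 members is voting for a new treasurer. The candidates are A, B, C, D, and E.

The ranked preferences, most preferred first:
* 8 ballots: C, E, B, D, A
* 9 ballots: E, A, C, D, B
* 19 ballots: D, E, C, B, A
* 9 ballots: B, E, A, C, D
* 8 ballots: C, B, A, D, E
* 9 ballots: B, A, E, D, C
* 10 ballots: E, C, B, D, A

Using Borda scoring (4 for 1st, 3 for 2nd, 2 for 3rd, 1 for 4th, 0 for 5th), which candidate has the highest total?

A: 8×0 + 9×3 + 19×0 + 9×2 + 8×2 + 9×3 + 10×0 = 88
B: 8×2 + 9×0 + 19×1 + 9×4 + 8×3 + 9×4 + 10×2 = 151
C: 8×4 + 9×2 + 19×2 + 9×1 + 8×4 + 9×0 + 10×3 = 159
D: 8×1 + 9×1 + 19×4 + 9×0 + 8×1 + 9×1 + 10×1 = 120
E: 8×3 + 9×4 + 19×3 + 9×3 + 8×0 + 9×2 + 10×4 = 202

E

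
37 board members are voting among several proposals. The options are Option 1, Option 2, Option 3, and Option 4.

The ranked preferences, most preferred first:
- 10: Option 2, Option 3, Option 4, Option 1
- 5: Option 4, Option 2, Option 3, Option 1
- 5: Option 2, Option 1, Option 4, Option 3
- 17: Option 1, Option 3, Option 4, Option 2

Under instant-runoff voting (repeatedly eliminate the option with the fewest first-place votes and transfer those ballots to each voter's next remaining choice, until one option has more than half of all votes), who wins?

Round 1: Option 1 17, Option 2 15, Option 3 0, Option 4 5. Option 3 eliminated.
Round 2: Option 1 17, Option 2 15, Option 4 5. Option 4 eliminated.
Round 3: Option 1 17, Option 2 20. Option 2 has a majority (≥19).

Option 2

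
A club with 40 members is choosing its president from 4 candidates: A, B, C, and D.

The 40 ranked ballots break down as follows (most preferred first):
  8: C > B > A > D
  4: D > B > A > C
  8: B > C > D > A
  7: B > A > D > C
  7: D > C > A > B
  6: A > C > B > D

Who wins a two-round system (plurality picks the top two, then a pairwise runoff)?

Round 1 first-place votes: A 6, B 15, C 8, D 11. B and D advance.
Runoff: B is ranked above D on 29 ballots, D above B on 11.

B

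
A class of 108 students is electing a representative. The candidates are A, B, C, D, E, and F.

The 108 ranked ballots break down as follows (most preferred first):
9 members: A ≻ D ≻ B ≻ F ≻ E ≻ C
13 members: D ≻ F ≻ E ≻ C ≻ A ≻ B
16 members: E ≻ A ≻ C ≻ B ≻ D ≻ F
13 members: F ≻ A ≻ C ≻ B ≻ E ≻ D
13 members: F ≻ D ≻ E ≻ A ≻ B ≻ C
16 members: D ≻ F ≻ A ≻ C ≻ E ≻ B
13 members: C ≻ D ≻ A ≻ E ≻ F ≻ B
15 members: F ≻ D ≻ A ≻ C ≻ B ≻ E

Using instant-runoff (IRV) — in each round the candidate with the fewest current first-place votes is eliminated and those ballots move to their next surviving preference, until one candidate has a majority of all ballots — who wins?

D

Round 1: A 9, B 0, C 13, D 29, E 16, F 41. B eliminated.
Round 2: A 9, C 13, D 29, E 16, F 41. A eliminated.
Round 3: C 13, D 38, E 16, F 41. C eliminated.
Round 4: D 51, E 16, F 41. E eliminated.
Round 5: D 67, F 41. D has a majority (≥55).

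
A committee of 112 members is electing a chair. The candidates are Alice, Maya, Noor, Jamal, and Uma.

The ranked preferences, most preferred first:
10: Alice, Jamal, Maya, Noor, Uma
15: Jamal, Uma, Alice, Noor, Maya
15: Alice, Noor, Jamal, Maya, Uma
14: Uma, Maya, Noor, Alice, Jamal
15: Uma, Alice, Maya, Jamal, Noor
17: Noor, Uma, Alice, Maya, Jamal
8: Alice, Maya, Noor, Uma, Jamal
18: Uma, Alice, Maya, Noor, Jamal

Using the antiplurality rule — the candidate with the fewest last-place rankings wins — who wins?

Last-place votes: Alice 0, Maya 15, Noor 15, Jamal 57, Uma 25.

Alice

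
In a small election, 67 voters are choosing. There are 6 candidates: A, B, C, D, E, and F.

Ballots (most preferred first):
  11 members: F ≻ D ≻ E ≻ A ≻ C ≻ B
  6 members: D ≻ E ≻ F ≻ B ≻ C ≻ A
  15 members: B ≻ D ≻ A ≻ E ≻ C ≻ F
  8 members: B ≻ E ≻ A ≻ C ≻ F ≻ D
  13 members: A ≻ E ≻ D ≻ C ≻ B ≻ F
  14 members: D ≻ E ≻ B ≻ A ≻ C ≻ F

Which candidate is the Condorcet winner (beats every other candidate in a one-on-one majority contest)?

D vs A: 46–21
D vs B: 44–23
D vs C: 59–8
D vs E: 46–21
D vs F: 48–19
D beats every other candidate.

D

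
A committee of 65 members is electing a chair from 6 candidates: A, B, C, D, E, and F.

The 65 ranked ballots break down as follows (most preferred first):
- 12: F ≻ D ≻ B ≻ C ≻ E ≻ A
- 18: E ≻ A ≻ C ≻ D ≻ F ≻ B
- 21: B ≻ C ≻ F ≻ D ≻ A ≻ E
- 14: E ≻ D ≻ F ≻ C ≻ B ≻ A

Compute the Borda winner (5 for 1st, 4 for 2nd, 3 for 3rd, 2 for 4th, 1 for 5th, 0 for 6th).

A: 12×0 + 18×4 + 21×1 + 14×0 = 93
B: 12×3 + 18×0 + 21×5 + 14×1 = 155
C: 12×2 + 18×3 + 21×4 + 14×2 = 190
D: 12×4 + 18×2 + 21×2 + 14×4 = 182
E: 12×1 + 18×5 + 21×0 + 14×5 = 172
F: 12×5 + 18×1 + 21×3 + 14×3 = 183

C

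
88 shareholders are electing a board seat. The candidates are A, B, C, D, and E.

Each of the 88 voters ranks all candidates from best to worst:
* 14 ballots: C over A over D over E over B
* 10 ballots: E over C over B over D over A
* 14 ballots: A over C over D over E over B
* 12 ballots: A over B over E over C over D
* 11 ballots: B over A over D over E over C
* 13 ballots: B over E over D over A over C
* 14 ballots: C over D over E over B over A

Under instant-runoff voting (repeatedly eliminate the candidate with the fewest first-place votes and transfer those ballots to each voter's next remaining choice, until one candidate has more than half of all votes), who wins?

A

Round 1: A 26, B 24, C 28, D 0, E 10. D eliminated.
Round 2: A 26, B 24, C 28, E 10. E eliminated.
Round 3: A 26, B 24, C 38. B eliminated.
Round 4: A 50, C 38. A has a majority (≥45).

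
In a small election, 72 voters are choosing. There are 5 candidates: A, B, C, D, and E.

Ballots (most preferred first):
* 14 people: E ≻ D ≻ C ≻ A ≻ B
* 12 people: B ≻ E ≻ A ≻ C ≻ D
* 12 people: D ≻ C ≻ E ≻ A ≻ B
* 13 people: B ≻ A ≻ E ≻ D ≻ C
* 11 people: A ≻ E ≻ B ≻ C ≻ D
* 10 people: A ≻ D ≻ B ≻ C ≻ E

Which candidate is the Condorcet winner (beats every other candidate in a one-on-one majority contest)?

E vs A: 38–34
E vs B: 37–35
E vs C: 50–22
E vs D: 50–22
E beats every other candidate.

E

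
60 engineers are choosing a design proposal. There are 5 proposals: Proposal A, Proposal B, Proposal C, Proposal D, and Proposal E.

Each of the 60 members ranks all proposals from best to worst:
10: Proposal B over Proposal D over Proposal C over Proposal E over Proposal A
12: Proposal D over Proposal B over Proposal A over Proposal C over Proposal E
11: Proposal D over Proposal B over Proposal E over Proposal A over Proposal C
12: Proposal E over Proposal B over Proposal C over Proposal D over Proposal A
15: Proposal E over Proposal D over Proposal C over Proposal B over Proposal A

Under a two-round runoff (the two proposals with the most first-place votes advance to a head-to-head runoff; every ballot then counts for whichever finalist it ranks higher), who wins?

Round 1 first-place votes: Proposal A 0, Proposal B 10, Proposal C 0, Proposal D 23, Proposal E 27. Proposal E and Proposal D advance.
Runoff: Proposal E is ranked above Proposal D on 27 ballots, Proposal D above Proposal E on 33.

Proposal D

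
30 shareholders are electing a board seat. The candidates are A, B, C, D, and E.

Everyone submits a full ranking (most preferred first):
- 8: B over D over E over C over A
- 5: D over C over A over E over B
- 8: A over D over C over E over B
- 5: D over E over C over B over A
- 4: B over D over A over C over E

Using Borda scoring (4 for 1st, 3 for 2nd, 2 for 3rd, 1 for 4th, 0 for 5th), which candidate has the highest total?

A: 8×0 + 5×2 + 8×4 + 5×0 + 4×2 = 50
B: 8×4 + 5×0 + 8×0 + 5×1 + 4×4 = 53
C: 8×1 + 5×3 + 8×2 + 5×2 + 4×1 = 53
D: 8×3 + 5×4 + 8×3 + 5×4 + 4×3 = 100
E: 8×2 + 5×1 + 8×1 + 5×3 + 4×0 = 44

D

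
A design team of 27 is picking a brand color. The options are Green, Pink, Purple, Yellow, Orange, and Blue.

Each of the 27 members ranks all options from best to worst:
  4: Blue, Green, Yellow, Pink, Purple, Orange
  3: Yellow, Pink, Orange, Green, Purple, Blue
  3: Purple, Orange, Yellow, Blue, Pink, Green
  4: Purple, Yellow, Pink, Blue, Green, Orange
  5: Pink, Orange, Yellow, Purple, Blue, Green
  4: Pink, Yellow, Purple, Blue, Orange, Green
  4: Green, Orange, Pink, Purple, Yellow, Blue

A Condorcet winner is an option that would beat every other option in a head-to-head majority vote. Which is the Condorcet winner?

Yellow vs Green: 19–8
Yellow vs Pink: 14–13
Yellow vs Purple: 16–11
Yellow vs Orange: 15–12
Yellow vs Blue: 23–4
Yellow beats every other option.

Yellow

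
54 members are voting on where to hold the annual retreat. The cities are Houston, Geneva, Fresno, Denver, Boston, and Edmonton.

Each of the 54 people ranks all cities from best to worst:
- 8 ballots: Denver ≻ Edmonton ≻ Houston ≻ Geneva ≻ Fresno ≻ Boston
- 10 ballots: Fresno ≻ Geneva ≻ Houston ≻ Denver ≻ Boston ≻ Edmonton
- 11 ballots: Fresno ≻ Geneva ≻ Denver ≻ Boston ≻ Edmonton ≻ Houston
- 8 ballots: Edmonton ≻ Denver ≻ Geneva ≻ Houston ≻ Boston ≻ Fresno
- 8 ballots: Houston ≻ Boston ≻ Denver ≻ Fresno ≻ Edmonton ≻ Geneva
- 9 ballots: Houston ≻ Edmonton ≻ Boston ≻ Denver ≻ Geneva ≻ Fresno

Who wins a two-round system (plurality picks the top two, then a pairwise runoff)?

Houston

Round 1 first-place votes: Houston 17, Geneva 0, Fresno 21, Denver 8, Boston 0, Edmonton 8. Fresno and Houston advance.
Runoff: Fresno is ranked above Houston on 21 ballots, Houston above Fresno on 33.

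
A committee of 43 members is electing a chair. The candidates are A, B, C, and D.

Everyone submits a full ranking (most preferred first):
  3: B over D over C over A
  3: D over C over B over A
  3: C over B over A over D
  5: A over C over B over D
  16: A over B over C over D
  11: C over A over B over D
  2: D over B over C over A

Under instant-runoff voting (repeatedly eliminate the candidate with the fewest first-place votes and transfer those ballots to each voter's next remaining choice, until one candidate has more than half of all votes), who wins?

Round 1: A 21, B 3, C 14, D 5. B eliminated.
Round 2: A 21, C 14, D 8. D eliminated.
Round 3: A 21, C 22. C has a majority (≥22).

C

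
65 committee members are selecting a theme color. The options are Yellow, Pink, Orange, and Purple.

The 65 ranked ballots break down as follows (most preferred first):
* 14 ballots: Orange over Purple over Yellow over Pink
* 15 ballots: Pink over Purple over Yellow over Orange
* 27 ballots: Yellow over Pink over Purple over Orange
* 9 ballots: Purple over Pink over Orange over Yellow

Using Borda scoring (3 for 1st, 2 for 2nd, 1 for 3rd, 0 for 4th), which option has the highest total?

Pink

Yellow: 14×1 + 15×1 + 27×3 + 9×0 = 110
Pink: 14×0 + 15×3 + 27×2 + 9×2 = 117
Orange: 14×3 + 15×0 + 27×0 + 9×1 = 51
Purple: 14×2 + 15×2 + 27×1 + 9×3 = 112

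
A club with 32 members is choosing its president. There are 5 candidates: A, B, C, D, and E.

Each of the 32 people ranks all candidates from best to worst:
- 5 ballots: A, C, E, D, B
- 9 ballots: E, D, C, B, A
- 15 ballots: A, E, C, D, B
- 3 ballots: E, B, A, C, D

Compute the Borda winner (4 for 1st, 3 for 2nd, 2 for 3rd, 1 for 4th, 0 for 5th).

E

A: 5×4 + 9×0 + 15×4 + 3×2 = 86
B: 5×0 + 9×1 + 15×0 + 3×3 = 18
C: 5×3 + 9×2 + 15×2 + 3×1 = 66
D: 5×1 + 9×3 + 15×1 + 3×0 = 47
E: 5×2 + 9×4 + 15×3 + 3×4 = 103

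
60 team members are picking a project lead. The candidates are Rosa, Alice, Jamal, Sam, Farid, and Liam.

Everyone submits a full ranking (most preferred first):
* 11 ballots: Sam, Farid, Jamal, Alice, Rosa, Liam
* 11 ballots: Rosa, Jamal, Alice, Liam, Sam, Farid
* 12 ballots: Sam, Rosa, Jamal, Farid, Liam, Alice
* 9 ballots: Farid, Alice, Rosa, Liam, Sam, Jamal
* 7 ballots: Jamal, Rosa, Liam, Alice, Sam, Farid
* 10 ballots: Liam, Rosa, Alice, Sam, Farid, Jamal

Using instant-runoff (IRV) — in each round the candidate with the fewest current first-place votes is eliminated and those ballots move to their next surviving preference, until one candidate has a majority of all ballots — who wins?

Rosa

Round 1: Rosa 11, Alice 0, Jamal 7, Sam 23, Farid 9, Liam 10. Alice eliminated.
Round 2: Rosa 11, Jamal 7, Sam 23, Farid 9, Liam 10. Jamal eliminated.
Round 3: Rosa 18, Sam 23, Farid 9, Liam 10. Farid eliminated.
Round 4: Rosa 27, Sam 23, Liam 10. Liam eliminated.
Round 5: Rosa 37, Sam 23. Rosa has a majority (≥31).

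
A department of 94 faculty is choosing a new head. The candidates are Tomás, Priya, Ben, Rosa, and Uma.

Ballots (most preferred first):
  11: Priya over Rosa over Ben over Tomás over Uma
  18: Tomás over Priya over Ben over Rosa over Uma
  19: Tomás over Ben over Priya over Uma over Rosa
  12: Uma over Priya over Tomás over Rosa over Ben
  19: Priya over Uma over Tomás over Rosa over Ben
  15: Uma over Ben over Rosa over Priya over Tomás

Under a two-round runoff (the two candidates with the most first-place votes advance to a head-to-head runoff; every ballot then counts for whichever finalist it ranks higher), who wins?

Priya

Round 1 first-place votes: Tomás 37, Priya 30, Ben 0, Rosa 0, Uma 27. Tomás and Priya advance.
Runoff: Tomás is ranked above Priya on 37 ballots, Priya above Tomás on 57.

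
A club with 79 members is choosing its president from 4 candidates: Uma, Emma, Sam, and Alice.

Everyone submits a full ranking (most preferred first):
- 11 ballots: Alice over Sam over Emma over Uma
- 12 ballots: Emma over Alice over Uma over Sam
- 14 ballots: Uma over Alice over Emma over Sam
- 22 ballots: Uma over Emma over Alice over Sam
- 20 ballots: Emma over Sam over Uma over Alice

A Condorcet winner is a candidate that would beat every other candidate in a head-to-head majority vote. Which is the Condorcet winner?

Emma

Emma vs Uma: 43–36
Emma vs Sam: 68–11
Emma vs Alice: 54–25
Emma beats every other candidate.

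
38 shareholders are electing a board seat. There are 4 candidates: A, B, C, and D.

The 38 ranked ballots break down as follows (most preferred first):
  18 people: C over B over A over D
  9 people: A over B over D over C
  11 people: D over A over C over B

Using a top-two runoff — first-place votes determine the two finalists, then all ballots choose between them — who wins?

Round 1 first-place votes: A 9, B 0, C 18, D 11. C and D advance.
Runoff: C is ranked above D on 18 ballots, D above C on 20.

D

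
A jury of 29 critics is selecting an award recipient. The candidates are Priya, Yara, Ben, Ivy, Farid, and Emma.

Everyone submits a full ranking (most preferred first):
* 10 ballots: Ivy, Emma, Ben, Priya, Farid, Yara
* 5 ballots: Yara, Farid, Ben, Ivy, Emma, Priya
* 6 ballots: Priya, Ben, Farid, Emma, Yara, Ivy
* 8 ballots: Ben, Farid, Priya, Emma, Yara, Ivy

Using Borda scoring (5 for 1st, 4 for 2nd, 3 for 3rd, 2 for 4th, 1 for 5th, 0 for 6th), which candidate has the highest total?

Priya: 10×2 + 5×0 + 6×5 + 8×3 = 74
Yara: 10×0 + 5×5 + 6×1 + 8×1 = 39
Ben: 10×3 + 5×3 + 6×4 + 8×5 = 109
Ivy: 10×5 + 5×2 + 6×0 + 8×0 = 60
Farid: 10×1 + 5×4 + 6×3 + 8×4 = 80
Emma: 10×4 + 5×1 + 6×2 + 8×2 = 73

Ben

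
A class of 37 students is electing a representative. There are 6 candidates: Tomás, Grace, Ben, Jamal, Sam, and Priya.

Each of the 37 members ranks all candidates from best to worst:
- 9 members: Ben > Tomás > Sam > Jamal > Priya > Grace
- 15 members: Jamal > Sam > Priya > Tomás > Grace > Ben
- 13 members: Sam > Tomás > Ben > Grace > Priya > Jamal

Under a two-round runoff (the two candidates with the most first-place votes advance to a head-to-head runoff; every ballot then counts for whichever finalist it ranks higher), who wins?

Round 1 first-place votes: Tomás 0, Grace 0, Ben 9, Jamal 15, Sam 13, Priya 0. Jamal and Sam advance.
Runoff: Jamal is ranked above Sam on 15 ballots, Sam above Jamal on 22.

Sam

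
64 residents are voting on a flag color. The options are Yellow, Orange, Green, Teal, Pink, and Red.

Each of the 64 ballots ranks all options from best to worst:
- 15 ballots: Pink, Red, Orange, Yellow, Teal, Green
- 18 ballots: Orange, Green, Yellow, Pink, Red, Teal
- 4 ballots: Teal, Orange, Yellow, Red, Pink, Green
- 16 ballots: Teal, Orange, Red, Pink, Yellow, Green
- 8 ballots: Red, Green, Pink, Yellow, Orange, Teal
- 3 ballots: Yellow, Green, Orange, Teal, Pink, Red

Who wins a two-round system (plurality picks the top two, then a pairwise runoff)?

Round 1 first-place votes: Yellow 3, Orange 18, Green 0, Teal 20, Pink 15, Red 8. Teal and Orange advance.
Runoff: Teal is ranked above Orange on 20 ballots, Orange above Teal on 44.

Orange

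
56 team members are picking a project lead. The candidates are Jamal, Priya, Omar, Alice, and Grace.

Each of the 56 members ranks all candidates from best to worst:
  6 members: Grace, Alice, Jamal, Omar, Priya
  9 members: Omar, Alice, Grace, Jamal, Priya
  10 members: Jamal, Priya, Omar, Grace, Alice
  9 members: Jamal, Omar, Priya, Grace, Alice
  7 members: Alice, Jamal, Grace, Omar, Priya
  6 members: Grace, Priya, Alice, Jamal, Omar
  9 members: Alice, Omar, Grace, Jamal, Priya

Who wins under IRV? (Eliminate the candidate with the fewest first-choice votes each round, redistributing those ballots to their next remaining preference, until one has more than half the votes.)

Round 1: Jamal 19, Priya 0, Omar 9, Alice 16, Grace 12. Priya eliminated.
Round 2: Jamal 19, Omar 9, Alice 16, Grace 12. Omar eliminated.
Round 3: Jamal 19, Alice 25, Grace 12. Grace eliminated.
Round 4: Jamal 19, Alice 37. Alice has a majority (≥29).

Alice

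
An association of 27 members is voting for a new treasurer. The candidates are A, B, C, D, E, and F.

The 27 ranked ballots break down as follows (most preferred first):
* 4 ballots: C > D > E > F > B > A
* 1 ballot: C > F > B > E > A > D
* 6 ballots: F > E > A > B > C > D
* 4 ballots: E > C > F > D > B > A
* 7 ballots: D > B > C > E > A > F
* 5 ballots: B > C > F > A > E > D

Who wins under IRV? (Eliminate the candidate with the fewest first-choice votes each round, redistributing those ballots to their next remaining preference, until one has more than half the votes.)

Round 1: A 0, B 5, C 5, D 7, E 4, F 6. A eliminated.
Round 2: B 5, C 5, D 7, E 4, F 6. E eliminated.
Round 3: B 5, C 9, D 7, F 6. B eliminated.
Round 4: C 14, D 7, F 6. C has a majority (≥14).

C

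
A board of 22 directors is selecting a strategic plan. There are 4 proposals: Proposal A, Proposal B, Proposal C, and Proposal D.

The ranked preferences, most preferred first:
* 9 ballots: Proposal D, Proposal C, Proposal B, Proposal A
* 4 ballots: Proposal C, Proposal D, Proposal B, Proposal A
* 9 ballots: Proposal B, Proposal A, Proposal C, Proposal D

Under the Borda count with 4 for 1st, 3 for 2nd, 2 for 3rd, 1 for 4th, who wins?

Proposal A: 9×1 + 4×1 + 9×3 = 40
Proposal B: 9×2 + 4×2 + 9×4 = 62
Proposal C: 9×3 + 4×4 + 9×2 = 61
Proposal D: 9×4 + 4×3 + 9×1 = 57

Proposal B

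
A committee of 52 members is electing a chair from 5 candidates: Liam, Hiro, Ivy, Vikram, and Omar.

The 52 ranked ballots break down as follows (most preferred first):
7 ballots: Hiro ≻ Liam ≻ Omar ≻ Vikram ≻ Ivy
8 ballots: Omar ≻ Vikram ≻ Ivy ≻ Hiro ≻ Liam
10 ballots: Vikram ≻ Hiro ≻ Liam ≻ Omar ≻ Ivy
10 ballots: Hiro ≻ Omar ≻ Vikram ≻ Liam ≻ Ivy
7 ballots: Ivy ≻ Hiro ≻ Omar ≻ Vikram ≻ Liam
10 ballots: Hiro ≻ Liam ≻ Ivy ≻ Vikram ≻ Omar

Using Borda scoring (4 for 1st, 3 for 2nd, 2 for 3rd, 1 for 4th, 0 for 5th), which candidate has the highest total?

Liam: 7×3 + 8×0 + 10×2 + 10×1 + 7×0 + 10×3 = 81
Hiro: 7×4 + 8×1 + 10×3 + 10×4 + 7×3 + 10×4 = 167
Ivy: 7×0 + 8×2 + 10×0 + 10×0 + 7×4 + 10×2 = 64
Vikram: 7×1 + 8×3 + 10×4 + 10×2 + 7×1 + 10×1 = 108
Omar: 7×2 + 8×4 + 10×1 + 10×3 + 7×2 + 10×0 = 100

Hiro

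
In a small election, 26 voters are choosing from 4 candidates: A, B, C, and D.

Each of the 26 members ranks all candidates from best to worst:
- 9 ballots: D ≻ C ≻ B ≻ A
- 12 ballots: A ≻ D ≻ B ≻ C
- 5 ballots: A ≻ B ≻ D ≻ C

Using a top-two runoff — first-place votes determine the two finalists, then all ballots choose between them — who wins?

A

Round 1 first-place votes: A 17, B 0, C 0, D 9. A and D advance.
Runoff: A is ranked above D on 17 ballots, D above A on 9.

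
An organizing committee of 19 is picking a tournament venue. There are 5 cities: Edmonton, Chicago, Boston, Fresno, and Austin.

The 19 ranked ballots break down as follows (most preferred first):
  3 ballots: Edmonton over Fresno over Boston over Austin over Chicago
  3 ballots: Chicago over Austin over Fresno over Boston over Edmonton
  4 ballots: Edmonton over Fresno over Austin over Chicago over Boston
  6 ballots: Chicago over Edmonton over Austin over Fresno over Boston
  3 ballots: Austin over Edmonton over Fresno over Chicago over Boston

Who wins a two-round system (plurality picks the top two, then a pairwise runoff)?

Round 1 first-place votes: Edmonton 7, Chicago 9, Boston 0, Fresno 0, Austin 3. Chicago and Edmonton advance.
Runoff: Chicago is ranked above Edmonton on 9 ballots, Edmonton above Chicago on 10.

Edmonton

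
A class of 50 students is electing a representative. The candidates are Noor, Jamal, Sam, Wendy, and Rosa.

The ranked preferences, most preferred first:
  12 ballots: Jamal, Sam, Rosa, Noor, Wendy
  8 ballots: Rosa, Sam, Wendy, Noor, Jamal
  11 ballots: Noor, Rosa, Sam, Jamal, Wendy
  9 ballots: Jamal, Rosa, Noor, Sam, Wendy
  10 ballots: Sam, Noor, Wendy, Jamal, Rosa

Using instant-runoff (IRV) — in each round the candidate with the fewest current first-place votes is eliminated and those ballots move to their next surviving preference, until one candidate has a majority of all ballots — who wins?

Sam

Round 1: Noor 11, Jamal 21, Sam 10, Wendy 0, Rosa 8. Wendy eliminated.
Round 2: Noor 11, Jamal 21, Sam 10, Rosa 8. Rosa eliminated.
Round 3: Noor 11, Jamal 21, Sam 18. Noor eliminated.
Round 4: Jamal 21, Sam 29. Sam has a majority (≥26).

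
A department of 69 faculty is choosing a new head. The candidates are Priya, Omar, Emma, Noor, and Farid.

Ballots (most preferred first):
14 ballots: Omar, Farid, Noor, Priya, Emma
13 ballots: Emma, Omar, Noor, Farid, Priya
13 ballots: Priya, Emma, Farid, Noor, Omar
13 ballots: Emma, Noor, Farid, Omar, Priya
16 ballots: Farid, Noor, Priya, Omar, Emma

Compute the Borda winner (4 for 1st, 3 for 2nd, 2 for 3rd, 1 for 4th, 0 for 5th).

Priya: 14×1 + 13×0 + 13×4 + 13×0 + 16×2 = 98
Omar: 14×4 + 13×3 + 13×0 + 13×1 + 16×1 = 124
Emma: 14×0 + 13×4 + 13×3 + 13×4 + 16×0 = 143
Noor: 14×2 + 13×2 + 13×1 + 13×3 + 16×3 = 154
Farid: 14×3 + 13×1 + 13×2 + 13×2 + 16×4 = 171

Farid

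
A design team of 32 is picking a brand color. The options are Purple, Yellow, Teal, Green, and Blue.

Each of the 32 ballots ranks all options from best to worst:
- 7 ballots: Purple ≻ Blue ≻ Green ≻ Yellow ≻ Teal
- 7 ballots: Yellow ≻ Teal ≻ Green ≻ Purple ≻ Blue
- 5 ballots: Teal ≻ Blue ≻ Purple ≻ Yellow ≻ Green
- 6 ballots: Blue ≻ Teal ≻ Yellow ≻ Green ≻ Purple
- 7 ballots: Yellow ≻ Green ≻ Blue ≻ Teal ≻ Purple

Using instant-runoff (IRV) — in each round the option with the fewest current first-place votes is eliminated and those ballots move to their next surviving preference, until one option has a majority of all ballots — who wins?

Blue

Round 1: Purple 7, Yellow 14, Teal 5, Green 0, Blue 6. Green eliminated.
Round 2: Purple 7, Yellow 14, Teal 5, Blue 6. Teal eliminated.
Round 3: Purple 7, Yellow 14, Blue 11. Purple eliminated.
Round 4: Yellow 14, Blue 18. Blue has a majority (≥17).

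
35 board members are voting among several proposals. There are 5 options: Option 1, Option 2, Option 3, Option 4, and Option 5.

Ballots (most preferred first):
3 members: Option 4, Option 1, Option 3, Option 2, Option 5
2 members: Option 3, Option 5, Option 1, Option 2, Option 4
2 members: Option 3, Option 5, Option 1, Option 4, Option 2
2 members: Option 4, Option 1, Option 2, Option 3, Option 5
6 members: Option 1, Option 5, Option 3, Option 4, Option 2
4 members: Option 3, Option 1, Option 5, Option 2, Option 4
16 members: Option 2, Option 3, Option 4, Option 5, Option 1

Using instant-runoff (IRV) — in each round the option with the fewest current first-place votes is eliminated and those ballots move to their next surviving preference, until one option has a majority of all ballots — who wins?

Round 1: Option 1 6, Option 2 16, Option 3 8, Option 4 5, Option 5 0. Option 5 eliminated.
Round 2: Option 1 6, Option 2 16, Option 3 8, Option 4 5. Option 4 eliminated.
Round 3: Option 1 11, Option 2 16, Option 3 8. Option 3 eliminated.
Round 4: Option 1 19, Option 2 16. Option 1 has a majority (≥18).

Option 1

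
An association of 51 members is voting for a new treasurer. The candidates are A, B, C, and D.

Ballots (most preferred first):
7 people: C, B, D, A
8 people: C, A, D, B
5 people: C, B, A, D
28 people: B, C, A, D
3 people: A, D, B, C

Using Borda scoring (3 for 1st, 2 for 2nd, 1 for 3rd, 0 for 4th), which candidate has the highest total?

A: 7×0 + 8×2 + 5×1 + 28×1 + 3×3 = 58
B: 7×2 + 8×0 + 5×2 + 28×3 + 3×1 = 111
C: 7×3 + 8×3 + 5×3 + 28×2 + 3×0 = 116
D: 7×1 + 8×1 + 5×0 + 28×0 + 3×2 = 21

C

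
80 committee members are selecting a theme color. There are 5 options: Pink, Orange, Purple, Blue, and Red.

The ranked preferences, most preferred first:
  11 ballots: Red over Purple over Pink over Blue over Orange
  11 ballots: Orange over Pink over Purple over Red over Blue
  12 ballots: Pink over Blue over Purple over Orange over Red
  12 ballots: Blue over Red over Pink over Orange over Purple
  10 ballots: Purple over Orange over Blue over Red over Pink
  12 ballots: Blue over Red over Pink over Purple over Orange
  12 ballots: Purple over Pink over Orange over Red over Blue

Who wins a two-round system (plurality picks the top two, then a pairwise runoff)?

Purple

Round 1 first-place votes: Pink 12, Orange 11, Purple 22, Blue 24, Red 11. Blue and Purple advance.
Runoff: Blue is ranked above Purple on 36 ballots, Purple above Blue on 44.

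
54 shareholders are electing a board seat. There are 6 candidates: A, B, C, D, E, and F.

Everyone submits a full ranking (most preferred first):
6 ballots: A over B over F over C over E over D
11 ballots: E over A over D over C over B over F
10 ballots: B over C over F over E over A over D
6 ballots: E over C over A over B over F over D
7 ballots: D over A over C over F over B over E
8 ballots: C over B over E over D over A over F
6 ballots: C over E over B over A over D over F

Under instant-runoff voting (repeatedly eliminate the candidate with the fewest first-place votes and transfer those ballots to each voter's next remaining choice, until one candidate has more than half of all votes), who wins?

C

Round 1: A 6, B 10, C 14, D 7, E 17, F 0. F eliminated.
Round 2: A 6, B 10, C 14, D 7, E 17. A eliminated.
Round 3: B 16, C 14, D 7, E 17. D eliminated.
Round 4: B 16, C 21, E 17. B eliminated.
Round 5: C 37, E 17. C has a majority (≥28).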